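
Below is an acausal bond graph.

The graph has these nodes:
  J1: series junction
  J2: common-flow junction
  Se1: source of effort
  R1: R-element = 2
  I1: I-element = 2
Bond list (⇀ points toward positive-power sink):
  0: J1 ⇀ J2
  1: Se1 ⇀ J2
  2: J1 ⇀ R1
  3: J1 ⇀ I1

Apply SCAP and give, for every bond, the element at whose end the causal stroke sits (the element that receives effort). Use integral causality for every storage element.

#1 stroke→J2  (source Se1 imposes e)
#0 stroke→J1  (J2: last free bond brings flow in)
#3 stroke→I1  (I1 outputs flow p/I1)
#2 stroke→J1  (J1 flow already set via bond 3)

#0 stroke→J1
#1 stroke→J2
#2 stroke→J1
#3 stroke→I1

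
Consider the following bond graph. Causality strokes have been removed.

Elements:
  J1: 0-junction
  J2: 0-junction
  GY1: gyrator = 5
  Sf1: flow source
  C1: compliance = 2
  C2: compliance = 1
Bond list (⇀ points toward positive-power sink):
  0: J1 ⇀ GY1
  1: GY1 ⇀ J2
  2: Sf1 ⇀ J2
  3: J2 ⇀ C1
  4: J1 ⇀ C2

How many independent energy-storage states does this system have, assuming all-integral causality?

β2 |Sf1  (Sf1: flow source, stroke at near end)
β3 |J2  (C1: C, integral causality)
β1 |GY1  (0-jn J2 has e-setter on 3)
β0 |GY1  (GY1 both-in/both-out from 1)
β4 |J1  (J1 needs exactly one e-in)

2  (C1, C2 all integral)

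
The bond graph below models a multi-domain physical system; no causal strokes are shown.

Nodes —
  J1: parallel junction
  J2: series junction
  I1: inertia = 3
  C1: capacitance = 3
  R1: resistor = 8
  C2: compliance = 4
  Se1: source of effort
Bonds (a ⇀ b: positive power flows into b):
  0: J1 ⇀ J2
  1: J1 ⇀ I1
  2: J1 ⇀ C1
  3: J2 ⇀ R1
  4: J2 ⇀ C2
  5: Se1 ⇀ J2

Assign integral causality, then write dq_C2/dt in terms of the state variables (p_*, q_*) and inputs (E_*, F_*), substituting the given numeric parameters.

dq_C2/dt = E_Se1/8 + q_C1/24 - q_C2/32

b5 stroke→J2  (Se1 (Se) sets effort on bond)
b1 stroke→I1  (I1 integral (f out))
b2 stroke→J1  (prefer integral on C1)
b0 stroke→J2  (J1 effort already set via bond 2)
b4 stroke→J2  (C2 outputs effort q/C2)
b3 stroke→R1  (only one flow-in slot at J2)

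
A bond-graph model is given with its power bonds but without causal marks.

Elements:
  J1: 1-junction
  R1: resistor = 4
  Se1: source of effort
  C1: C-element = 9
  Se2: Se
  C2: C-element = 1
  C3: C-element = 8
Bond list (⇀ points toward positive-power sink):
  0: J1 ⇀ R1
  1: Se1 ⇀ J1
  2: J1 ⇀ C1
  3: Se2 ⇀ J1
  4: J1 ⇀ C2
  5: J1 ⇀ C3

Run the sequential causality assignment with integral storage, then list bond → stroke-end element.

b1 stroke at J1  (source Se1 imposes e)
b3 stroke at J1  (source Se2 imposes e)
b2 stroke at J1  (C1: C, integral causality)
b4 stroke at J1  (C2 outputs effort q/C2)
b5 stroke at J1  (C3: C, integral causality)
b0 stroke at R1  (closing 1-jn rule on J1)

b0 |R1
b1 |J1
b2 |J1
b3 |J1
b4 |J1
b5 |J1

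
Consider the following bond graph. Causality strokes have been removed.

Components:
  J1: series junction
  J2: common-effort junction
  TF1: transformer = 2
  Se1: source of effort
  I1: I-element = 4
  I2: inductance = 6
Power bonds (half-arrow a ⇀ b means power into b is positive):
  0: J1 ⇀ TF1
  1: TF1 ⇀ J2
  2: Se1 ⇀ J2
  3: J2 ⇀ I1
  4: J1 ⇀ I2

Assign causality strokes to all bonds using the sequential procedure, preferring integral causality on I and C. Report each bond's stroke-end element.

β0 stroke at J1
β1 stroke at TF1
β2 stroke at J2
β3 stroke at I1
β4 stroke at I2

#2 stroke at J2  (Se1: effort source, stroke at far end)
#1 stroke at TF1  (0-jn J2 has e-setter on 2)
#3 stroke at I1  (J2: bond 2 brought effort, rest push out)
#0 stroke at J1  (TF1: transformer flips bond 1)
#4 stroke at I2  (J1: last free bond brings flow in)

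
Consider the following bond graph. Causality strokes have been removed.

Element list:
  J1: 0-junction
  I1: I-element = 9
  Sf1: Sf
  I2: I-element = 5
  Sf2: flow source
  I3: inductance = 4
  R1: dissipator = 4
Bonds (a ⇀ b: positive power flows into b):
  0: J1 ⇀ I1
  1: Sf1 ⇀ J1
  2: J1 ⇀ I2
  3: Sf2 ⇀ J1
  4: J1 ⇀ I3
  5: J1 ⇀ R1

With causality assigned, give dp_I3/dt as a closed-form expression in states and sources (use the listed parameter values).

β1 stroke→Sf1  (Sf1: flow source, stroke at near end)
β3 stroke→Sf2  (source Sf2 imposes f)
β0 stroke→I1  (prefer integral on I1)
β2 stroke→I2  (prefer integral on I2)
β4 stroke→I3  (I3: I, integral causality)
β5 stroke→J1  (closing 0-jn rule on J1)

dp_I3/dt = 4*F_Sf1 + 4*F_Sf2 - 4*p_I1/9 - 4*p_I2/5 - p_I3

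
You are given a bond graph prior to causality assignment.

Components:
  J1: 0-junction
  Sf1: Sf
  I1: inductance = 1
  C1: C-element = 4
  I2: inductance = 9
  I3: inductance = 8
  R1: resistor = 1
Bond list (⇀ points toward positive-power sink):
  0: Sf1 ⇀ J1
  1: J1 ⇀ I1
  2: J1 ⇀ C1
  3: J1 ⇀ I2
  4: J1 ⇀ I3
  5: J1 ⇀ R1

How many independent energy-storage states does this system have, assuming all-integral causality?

bond 0 |Sf1  (source Sf1 imposes f)
bond 1 |I1  (I1: I, integral causality)
bond 2 |J1  (prefer integral on C1)
bond 3 |I2  (0-jn J1 has e-setter on 2)
bond 4 |I3  (J1 effort already set via bond 2)
bond 5 |R1  (J1 effort already set via bond 2)

4  (C1, I1, I2, I3 all integral)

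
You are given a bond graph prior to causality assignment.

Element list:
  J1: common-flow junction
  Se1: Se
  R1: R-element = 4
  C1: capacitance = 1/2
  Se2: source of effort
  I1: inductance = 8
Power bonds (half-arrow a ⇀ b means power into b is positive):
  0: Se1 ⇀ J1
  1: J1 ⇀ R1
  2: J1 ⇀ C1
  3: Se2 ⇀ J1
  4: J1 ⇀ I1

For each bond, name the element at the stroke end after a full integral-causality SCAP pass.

#0 stroke→J1  (Se1 (Se) sets effort on bond)
#3 stroke→J1  (Se2 (Se) sets effort on bond)
#2 stroke→J1  (prefer integral on C1)
#4 stroke→I1  (I1 integral (f out))
#1 stroke→J1  (1-jn J1 has f-setter on 4)

β0 |J1
β1 |J1
β2 |J1
β3 |J1
β4 |I1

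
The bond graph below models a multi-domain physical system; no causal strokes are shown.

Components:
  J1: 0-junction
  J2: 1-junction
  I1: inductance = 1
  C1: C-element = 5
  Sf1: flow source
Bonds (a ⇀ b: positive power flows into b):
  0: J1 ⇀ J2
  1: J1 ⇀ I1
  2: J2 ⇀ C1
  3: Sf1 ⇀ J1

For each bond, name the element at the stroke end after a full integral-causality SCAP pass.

b3 →Sf1  (source Sf1 imposes f)
b1 →I1  (I1 outputs flow p/I1)
b0 →J1  (closing 0-jn rule on J1)
b2 →J2  (1-jn J2 has f-setter on 0)

bond 0 stroke at J1
bond 1 stroke at I1
bond 2 stroke at J2
bond 3 stroke at Sf1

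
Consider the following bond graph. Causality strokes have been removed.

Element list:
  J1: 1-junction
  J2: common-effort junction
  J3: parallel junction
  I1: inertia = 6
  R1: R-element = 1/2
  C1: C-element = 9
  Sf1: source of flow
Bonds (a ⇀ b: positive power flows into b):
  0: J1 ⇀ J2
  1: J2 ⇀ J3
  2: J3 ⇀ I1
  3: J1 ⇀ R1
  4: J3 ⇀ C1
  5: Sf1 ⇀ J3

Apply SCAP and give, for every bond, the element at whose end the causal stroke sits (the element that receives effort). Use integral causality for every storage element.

bond 5 stroke at Sf1  (Sf1 (Sf) sets flow on bond)
bond 2 stroke at I1  (I1 integral (f out))
bond 4 stroke at J3  (C1 outputs effort q/C1)
bond 1 stroke at J2  (common-e at J3 fixed by 4)
bond 0 stroke at J1  (0-jn J2 has e-setter on 1)
bond 3 stroke at R1  (closing 1-jn rule on J1)

#0 |J1
#1 |J2
#2 |I1
#3 |R1
#4 |J3
#5 |Sf1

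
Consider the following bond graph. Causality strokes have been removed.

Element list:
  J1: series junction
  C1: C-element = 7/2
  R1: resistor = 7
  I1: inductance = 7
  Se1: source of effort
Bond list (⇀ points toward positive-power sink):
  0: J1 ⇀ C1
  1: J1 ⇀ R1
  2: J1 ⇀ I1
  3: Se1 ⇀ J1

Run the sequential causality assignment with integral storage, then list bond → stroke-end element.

β3 →J1  (Se1 fixes effort; stroke away)
β0 →J1  (prefer integral on C1)
β2 →I1  (prefer integral on I1)
β1 →J1  (1-jn J1 has f-setter on 2)

bond 0 →J1
bond 1 →J1
bond 2 →I1
bond 3 →J1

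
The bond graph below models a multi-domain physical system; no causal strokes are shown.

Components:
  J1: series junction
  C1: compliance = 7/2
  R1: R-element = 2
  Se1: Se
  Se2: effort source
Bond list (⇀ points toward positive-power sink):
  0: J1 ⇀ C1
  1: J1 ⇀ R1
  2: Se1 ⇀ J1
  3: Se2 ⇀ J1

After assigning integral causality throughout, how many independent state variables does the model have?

β2 stroke at J1  (Se1 (Se) sets effort on bond)
β3 stroke at J1  (Se2 (Se) sets effort on bond)
β0 stroke at J1  (C1: C, integral causality)
β1 stroke at R1  (closing 1-jn rule on J1)

1  (C1 all integral)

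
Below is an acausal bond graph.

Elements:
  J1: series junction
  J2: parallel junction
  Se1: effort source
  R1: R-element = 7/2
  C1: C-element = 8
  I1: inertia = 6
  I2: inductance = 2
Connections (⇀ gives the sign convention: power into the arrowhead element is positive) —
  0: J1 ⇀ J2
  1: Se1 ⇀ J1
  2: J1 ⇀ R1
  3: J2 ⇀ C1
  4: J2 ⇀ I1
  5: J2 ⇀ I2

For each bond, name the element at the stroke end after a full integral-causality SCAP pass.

#1 stroke→J1  (source Se1 imposes e)
#3 stroke→J2  (C1: C, integral causality)
#0 stroke→J1  (common-e at J2 fixed by 3)
#4 stroke→I1  (common-e at J2 fixed by 3)
#5 stroke→I2  (common-e at J2 fixed by 3)
#2 stroke→R1  (only one flow-in slot at J1)

#0 →J1
#1 →J1
#2 →R1
#3 →J2
#4 →I1
#5 →I2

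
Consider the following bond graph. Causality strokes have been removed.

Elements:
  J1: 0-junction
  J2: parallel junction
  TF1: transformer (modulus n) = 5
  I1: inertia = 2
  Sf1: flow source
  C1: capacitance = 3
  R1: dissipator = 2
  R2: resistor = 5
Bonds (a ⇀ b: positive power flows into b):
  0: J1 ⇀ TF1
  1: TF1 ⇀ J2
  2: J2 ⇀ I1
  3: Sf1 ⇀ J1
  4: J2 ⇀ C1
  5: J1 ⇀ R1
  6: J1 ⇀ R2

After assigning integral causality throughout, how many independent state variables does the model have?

#3 |Sf1  (source Sf1 imposes f)
#2 |I1  (I1 integral (f out))
#4 |J2  (prefer integral on C1)
#1 |TF1  (common-e at J2 fixed by 4)
#0 |J1  (TF1: transformer flips bond 1)
#5 |R1  (J1: bond 0 brought effort, rest push out)
#6 |R2  (J1: bond 0 brought effort, rest push out)

2  (C1, I1 all integral)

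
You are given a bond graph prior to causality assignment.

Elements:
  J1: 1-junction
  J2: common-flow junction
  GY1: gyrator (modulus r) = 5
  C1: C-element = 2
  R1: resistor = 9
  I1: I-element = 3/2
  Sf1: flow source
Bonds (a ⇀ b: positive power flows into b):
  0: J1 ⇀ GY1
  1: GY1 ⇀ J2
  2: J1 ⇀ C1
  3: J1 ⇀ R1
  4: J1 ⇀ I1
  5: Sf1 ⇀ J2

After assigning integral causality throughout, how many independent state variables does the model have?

β5 |Sf1  (Sf1: flow source, stroke at near end)
β1 |J2  (J2 flow already set via bond 5)
β0 |J1  (GY1: gyrator matches bond 1)
β2 |J1  (C1: C, integral causality)
β4 |I1  (I1 outputs flow p/I1)
β3 |J1  (J1 flow already set via bond 4)

2  (C1, I1 all integral)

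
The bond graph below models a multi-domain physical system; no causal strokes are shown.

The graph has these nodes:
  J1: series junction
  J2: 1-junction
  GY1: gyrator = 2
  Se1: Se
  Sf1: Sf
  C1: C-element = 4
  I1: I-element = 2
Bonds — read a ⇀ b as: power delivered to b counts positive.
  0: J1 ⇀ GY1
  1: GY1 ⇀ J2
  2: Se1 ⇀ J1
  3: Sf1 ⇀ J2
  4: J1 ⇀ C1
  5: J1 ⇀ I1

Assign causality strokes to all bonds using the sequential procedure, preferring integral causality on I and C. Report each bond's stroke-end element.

#2 |J1  (Se1 fixes effort; stroke away)
#3 |Sf1  (Sf1 fixes flow; stroke at Sf1)
#1 |J2  (common-f at J2 fixed by 3)
#0 |J1  (GY1: gyrator matches bond 1)
#4 |J1  (C1 outputs effort q/C1)
#5 |I1  (only one flow-in slot at J1)

β0 stroke→J1
β1 stroke→J2
β2 stroke→J1
β3 stroke→Sf1
β4 stroke→J1
β5 stroke→I1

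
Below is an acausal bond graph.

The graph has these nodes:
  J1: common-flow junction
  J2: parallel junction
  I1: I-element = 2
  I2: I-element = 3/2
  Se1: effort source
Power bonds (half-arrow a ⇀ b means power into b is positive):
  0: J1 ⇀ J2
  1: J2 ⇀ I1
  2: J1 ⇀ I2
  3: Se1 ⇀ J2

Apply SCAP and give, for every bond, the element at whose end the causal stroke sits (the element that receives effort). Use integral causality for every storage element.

β3 |J2  (source Se1 imposes e)
β0 |J1  (common-e at J2 fixed by 3)
β1 |I1  (common-e at J2 fixed by 3)
β2 |I2  (only one flow-in slot at J1)

#0 →J1
#1 →I1
#2 →I2
#3 →J2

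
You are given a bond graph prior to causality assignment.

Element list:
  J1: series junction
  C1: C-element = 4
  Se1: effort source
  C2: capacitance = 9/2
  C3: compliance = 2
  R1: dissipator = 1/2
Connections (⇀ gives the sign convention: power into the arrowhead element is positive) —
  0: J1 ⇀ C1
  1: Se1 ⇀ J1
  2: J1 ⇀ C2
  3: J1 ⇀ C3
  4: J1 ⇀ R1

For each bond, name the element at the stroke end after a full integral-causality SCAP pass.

b0 |J1
b1 |J1
b2 |J1
b3 |J1
b4 |R1

#1 |J1  (Se1 (Se) sets effort on bond)
#0 |J1  (C1 integral (e out))
#2 |J1  (C2 integral (e out))
#3 |J1  (C3: C, integral causality)
#4 |R1  (closing 1-jn rule on J1)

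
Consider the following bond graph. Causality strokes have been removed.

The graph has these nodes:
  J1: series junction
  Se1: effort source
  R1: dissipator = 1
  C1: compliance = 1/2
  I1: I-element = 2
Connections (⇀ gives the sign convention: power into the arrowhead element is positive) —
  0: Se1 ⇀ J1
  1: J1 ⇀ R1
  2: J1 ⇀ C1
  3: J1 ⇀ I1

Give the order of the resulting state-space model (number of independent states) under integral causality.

β0 |J1  (source Se1 imposes e)
β2 |J1  (C1 outputs effort q/C1)
β3 |I1  (I1 integral (f out))
β1 |J1  (J1: bond 3 brought flow, rest push out)

2  (C1, I1 all integral)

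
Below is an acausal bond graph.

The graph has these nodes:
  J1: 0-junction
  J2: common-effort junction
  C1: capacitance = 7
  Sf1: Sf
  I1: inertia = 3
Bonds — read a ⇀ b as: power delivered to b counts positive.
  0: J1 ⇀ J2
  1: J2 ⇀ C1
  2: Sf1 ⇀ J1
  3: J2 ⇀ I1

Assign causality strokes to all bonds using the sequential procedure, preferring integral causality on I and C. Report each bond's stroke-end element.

b2 →Sf1  (Sf1 (Sf) sets flow on bond)
b0 →J1  (J1: last free bond brings effort in)
b1 →J2  (C1 outputs effort q/C1)
b3 →I1  (common-e at J2 fixed by 1)

bond 0 |J1
bond 1 |J2
bond 2 |Sf1
bond 3 |I1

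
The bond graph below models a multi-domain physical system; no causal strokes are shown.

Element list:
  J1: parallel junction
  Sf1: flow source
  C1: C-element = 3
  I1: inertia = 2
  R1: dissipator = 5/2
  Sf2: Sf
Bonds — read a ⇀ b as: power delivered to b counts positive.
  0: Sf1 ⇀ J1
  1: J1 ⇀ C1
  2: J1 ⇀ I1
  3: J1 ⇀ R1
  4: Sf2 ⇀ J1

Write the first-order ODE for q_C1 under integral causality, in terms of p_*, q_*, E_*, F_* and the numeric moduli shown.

b0 stroke→Sf1  (Sf1 fixes flow; stroke at Sf1)
b4 stroke→Sf2  (source Sf2 imposes f)
b1 stroke→J1  (prefer integral on C1)
b2 stroke→I1  (J1 effort already set via bond 1)
b3 stroke→R1  (J1: bond 1 brought effort, rest push out)

dq_C1/dt = F_Sf1 + F_Sf2 - p_I1/2 - 2*q_C1/15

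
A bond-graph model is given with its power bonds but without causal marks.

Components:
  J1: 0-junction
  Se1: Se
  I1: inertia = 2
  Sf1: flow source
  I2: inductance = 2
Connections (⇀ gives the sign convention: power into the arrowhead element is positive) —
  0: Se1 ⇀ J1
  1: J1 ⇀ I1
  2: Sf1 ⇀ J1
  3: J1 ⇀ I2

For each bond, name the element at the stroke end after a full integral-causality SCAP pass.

#0 |J1
#1 |I1
#2 |Sf1
#3 |I2

b0 →J1  (Se1 fixes effort; stroke away)
b2 →Sf1  (Sf1 fixes flow; stroke at Sf1)
b1 →I1  (J1 effort already set via bond 0)
b3 →I2  (0-jn J1 has e-setter on 0)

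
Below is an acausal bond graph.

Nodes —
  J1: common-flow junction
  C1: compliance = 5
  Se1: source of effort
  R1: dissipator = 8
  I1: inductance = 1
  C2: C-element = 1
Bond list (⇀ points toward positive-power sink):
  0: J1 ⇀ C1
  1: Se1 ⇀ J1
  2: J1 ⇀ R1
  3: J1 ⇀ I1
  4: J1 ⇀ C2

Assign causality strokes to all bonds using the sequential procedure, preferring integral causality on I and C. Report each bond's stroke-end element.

bond 0 |J1
bond 1 |J1
bond 2 |J1
bond 3 |I1
bond 4 |J1

β1 |J1  (Se1 fixes effort; stroke away)
β0 |J1  (prefer integral on C1)
β3 |I1  (I1 integral (f out))
β2 |J1  (1-jn J1 has f-setter on 3)
β4 |J1  (J1 flow already set via bond 3)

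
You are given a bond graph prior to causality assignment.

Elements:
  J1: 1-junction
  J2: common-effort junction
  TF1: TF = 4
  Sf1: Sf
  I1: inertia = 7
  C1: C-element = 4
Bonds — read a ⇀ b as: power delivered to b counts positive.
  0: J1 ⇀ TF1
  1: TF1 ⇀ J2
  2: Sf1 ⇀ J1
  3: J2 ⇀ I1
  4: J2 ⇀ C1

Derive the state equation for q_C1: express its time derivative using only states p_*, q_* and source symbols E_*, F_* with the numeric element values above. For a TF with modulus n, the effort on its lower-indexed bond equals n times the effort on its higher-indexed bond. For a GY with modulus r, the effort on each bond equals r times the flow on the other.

#2 stroke→Sf1  (source Sf1 imposes f)
#0 stroke→J1  (J1 flow already set via bond 2)
#1 stroke→TF1  (through TF1, causality passes straight; one stroke at TF1)
#3 stroke→I1  (I1: I, integral causality)
#4 stroke→J2  (J2 needs exactly one e-in)

dq_C1/dt = 4*F_Sf1 - p_I1/7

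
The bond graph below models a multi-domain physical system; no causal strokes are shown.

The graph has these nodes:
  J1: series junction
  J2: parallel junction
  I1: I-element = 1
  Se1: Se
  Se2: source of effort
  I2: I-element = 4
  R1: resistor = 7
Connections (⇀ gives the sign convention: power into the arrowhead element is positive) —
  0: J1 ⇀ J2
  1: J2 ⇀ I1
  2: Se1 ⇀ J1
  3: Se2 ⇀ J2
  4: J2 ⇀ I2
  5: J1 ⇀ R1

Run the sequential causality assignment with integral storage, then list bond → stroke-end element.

bond 2 stroke at J1  (Se1 (Se) sets effort on bond)
bond 3 stroke at J2  (Se2 fixes effort; stroke away)
bond 0 stroke at J1  (common-e at J2 fixed by 3)
bond 1 stroke at I1  (J2: bond 3 brought effort, rest push out)
bond 4 stroke at I2  (J2 effort already set via bond 3)
bond 5 stroke at R1  (J1 needs exactly one f-in)

bond 0 |J1
bond 1 |I1
bond 2 |J1
bond 3 |J2
bond 4 |I2
bond 5 |R1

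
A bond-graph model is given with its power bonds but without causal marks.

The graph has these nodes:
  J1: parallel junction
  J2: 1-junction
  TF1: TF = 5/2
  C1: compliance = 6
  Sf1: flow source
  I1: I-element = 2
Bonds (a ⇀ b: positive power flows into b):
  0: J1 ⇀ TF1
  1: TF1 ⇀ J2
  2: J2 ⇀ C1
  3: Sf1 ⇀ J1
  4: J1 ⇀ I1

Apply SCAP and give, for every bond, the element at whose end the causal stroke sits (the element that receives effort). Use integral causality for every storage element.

β3 stroke→Sf1  (source Sf1 imposes f)
β2 stroke→J2  (C1: C, integral causality)
β1 stroke→TF1  (closing 1-jn rule on J2)
β0 stroke→J1  (TF1 one-in-one-out from 1)
β4 stroke→I1  (J1 effort already set via bond 0)

β0 stroke→J1
β1 stroke→TF1
β2 stroke→J2
β3 stroke→Sf1
β4 stroke→I1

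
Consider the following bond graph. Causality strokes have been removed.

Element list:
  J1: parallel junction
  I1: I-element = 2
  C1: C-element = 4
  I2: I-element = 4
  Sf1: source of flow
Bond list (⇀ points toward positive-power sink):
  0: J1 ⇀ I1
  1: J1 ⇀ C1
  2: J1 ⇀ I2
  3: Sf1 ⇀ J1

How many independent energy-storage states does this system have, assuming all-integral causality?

3  (C1, I1, I2 all integral)

#3 stroke→Sf1  (Sf1: flow source, stroke at near end)
#0 stroke→I1  (I1 outputs flow p/I1)
#1 stroke→J1  (prefer integral on C1)
#2 stroke→I2  (common-e at J1 fixed by 1)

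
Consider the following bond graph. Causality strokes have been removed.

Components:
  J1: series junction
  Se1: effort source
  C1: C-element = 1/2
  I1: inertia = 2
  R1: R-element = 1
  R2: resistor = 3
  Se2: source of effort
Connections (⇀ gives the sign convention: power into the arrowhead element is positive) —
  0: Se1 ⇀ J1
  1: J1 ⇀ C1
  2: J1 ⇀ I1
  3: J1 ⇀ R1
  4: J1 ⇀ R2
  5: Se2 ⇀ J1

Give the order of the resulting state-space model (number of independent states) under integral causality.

2  (C1, I1 all integral)

bond 0 stroke at J1  (Se1 (Se) sets effort on bond)
bond 5 stroke at J1  (source Se2 imposes e)
bond 1 stroke at J1  (C1 outputs effort q/C1)
bond 2 stroke at I1  (I1: I, integral causality)
bond 3 stroke at J1  (J1: bond 2 brought flow, rest push out)
bond 4 stroke at J1  (common-f at J1 fixed by 2)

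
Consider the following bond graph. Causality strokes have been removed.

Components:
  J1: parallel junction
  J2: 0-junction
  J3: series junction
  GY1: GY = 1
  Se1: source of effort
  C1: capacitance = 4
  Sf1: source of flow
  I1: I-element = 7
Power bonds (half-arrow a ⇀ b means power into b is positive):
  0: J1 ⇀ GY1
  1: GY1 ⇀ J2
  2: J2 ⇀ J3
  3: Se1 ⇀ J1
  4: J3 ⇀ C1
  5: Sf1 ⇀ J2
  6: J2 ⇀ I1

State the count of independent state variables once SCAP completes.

2  (C1, I1 all integral)

b3 stroke at J1  (Se1: effort source, stroke at far end)
b5 stroke at Sf1  (Sf1 fixes flow; stroke at Sf1)
b0 stroke at GY1  (common-e at J1 fixed by 3)
b1 stroke at GY1  (GY1 both-in/both-out from 0)
b4 stroke at J3  (C1 outputs effort q/C1)
b2 stroke at J2  (closing 1-jn rule on J3)
b6 stroke at I1  (J2: bond 2 brought effort, rest push out)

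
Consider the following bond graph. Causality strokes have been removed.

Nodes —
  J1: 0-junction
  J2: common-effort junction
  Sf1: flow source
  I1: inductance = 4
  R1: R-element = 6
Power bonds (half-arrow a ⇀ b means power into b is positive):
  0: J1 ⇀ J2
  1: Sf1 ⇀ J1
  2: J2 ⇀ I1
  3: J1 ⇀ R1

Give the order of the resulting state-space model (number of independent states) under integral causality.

1  (I1 all integral)

#1 |Sf1  (Sf1 (Sf) sets flow on bond)
#2 |I1  (prefer integral on I1)
#0 |J2  (only one effort-in slot at J2)
#3 |J1  (J1 needs exactly one e-in)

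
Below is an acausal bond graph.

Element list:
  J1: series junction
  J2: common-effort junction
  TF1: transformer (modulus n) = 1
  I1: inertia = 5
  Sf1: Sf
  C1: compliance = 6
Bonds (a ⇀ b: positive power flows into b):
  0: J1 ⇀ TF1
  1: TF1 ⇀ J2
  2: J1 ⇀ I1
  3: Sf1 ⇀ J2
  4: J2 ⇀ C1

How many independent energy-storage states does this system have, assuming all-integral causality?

2  (C1, I1 all integral)

#3 |Sf1  (Sf1 fixes flow; stroke at Sf1)
#2 |I1  (I1: I, integral causality)
#0 |J1  (J1 flow already set via bond 2)
#1 |TF1  (TF1 one-in-one-out from 0)
#4 |J2  (J2 needs exactly one e-in)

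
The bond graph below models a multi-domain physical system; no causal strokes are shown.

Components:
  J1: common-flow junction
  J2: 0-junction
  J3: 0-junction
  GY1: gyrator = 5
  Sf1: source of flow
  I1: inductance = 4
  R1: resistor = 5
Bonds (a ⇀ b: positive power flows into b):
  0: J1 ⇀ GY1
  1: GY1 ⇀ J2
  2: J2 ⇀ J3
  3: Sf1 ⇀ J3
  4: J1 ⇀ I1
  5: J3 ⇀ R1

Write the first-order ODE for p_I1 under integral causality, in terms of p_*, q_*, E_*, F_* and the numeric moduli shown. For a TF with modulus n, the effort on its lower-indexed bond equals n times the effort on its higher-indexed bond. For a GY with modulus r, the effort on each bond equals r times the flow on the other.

dp_I1/dt = 5*F_Sf1 - 5*p_I1/4

bond 3 stroke at Sf1  (Sf1 fixes flow; stroke at Sf1)
bond 4 stroke at I1  (I1 integral (f out))
bond 0 stroke at J1  (J1 flow already set via bond 4)
bond 1 stroke at J2  (GY1: gyrator matches bond 0)
bond 2 stroke at J3  (0-jn J2 has e-setter on 1)
bond 5 stroke at R1  (common-e at J3 fixed by 2)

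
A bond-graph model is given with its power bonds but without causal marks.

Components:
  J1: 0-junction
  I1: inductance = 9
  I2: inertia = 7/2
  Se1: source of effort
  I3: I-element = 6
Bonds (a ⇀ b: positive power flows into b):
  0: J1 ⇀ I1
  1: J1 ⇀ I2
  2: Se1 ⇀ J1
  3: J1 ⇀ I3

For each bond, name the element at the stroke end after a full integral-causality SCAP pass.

bond 0 →I1
bond 1 →I2
bond 2 →J1
bond 3 →I3

bond 2 stroke→J1  (Se1: effort source, stroke at far end)
bond 0 stroke→I1  (J1 effort already set via bond 2)
bond 1 stroke→I2  (J1 effort already set via bond 2)
bond 3 stroke→I3  (J1 effort already set via bond 2)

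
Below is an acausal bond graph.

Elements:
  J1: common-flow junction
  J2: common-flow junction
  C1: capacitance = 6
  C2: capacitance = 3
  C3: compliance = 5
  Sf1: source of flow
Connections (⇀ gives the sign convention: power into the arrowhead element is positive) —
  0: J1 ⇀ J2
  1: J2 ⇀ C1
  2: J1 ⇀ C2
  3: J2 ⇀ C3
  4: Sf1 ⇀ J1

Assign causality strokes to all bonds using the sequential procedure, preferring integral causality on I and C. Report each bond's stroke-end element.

#0 →J1
#1 →J2
#2 →J1
#3 →J2
#4 →Sf1

β4 →Sf1  (Sf1 (Sf) sets flow on bond)
β0 →J1  (1-jn J1 has f-setter on 4)
β2 →J1  (common-f at J1 fixed by 4)
β1 →J2  (1-jn J2 has f-setter on 0)
β3 →J2  (common-f at J2 fixed by 0)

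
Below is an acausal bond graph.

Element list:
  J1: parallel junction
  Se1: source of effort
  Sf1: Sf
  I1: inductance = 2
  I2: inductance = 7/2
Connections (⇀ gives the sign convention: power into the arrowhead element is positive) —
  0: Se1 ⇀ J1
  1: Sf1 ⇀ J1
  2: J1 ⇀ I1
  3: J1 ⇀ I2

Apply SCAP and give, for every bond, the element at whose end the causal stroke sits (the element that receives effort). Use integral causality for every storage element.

#0 stroke→J1
#1 stroke→Sf1
#2 stroke→I1
#3 stroke→I2

#0 →J1  (source Se1 imposes e)
#1 →Sf1  (Sf1 (Sf) sets flow on bond)
#2 →I1  (common-e at J1 fixed by 0)
#3 →I2  (J1 effort already set via bond 0)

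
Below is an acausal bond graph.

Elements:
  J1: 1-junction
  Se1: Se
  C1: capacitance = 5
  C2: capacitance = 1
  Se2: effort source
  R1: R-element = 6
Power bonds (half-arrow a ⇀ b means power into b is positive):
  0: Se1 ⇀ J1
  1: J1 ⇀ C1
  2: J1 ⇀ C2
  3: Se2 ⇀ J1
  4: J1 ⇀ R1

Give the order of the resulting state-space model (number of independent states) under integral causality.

β0 stroke→J1  (Se1: effort source, stroke at far end)
β3 stroke→J1  (Se2 fixes effort; stroke away)
β1 stroke→J1  (C1: C, integral causality)
β2 stroke→J1  (C2: C, integral causality)
β4 stroke→R1  (closing 1-jn rule on J1)

2  (C1, C2 all integral)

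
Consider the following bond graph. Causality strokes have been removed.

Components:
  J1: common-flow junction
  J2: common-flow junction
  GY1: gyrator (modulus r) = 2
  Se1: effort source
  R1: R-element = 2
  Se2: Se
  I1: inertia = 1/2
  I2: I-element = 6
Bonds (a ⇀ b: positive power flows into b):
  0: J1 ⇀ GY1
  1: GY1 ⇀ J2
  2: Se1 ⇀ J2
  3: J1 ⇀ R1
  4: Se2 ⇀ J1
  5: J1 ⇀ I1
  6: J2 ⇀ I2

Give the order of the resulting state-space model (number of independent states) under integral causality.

#2 stroke→J2  (Se1: effort source, stroke at far end)
#4 stroke→J1  (Se2 fixes effort; stroke away)
#5 stroke→I1  (I1: I, integral causality)
#0 stroke→J1  (common-f at J1 fixed by 5)
#3 stroke→J1  (J1 flow already set via bond 5)
#1 stroke→J2  (GY GY1: same side as bond 0)
#6 stroke→I2  (only one flow-in slot at J2)

2  (I1, I2 all integral)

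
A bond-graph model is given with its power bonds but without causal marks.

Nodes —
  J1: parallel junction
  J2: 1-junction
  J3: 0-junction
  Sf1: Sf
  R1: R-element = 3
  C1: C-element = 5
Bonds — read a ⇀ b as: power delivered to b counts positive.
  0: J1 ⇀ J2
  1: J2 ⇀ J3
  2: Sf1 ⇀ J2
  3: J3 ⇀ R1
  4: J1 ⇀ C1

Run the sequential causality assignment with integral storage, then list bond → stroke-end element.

β0 →J2
β1 →J2
β2 →Sf1
β3 →J3
β4 →J1

#2 |Sf1  (Sf1 (Sf) sets flow on bond)
#0 |J2  (J2: bond 2 brought flow, rest push out)
#1 |J2  (1-jn J2 has f-setter on 2)
#3 |J3  (closing 0-jn rule on J3)
#4 |J1  (closing 0-jn rule on J1)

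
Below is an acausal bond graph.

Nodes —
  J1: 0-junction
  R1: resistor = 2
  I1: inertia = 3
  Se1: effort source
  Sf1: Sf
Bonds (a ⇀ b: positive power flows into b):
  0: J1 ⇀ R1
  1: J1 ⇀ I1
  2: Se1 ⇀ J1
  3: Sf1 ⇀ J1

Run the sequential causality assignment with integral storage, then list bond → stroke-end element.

bond 2 stroke→J1  (Se1: effort source, stroke at far end)
bond 3 stroke→Sf1  (Sf1 (Sf) sets flow on bond)
bond 0 stroke→R1  (J1: bond 2 brought effort, rest push out)
bond 1 stroke→I1  (J1 effort already set via bond 2)

#0 stroke→R1
#1 stroke→I1
#2 stroke→J1
#3 stroke→Sf1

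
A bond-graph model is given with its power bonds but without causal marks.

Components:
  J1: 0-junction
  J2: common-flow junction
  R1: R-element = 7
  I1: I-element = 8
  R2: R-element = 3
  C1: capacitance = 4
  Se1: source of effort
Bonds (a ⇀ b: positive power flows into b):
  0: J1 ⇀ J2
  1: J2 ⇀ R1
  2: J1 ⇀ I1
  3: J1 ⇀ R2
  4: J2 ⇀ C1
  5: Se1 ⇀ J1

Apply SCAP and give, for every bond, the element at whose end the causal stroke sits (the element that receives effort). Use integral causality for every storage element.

#0 →J2
#1 →R1
#2 →I1
#3 →R2
#4 →J2
#5 →J1

#5 stroke→J1  (Se1 (Se) sets effort on bond)
#0 stroke→J2  (common-e at J1 fixed by 5)
#2 stroke→I1  (0-jn J1 has e-setter on 5)
#3 stroke→R2  (J1: bond 5 brought effort, rest push out)
#4 stroke→J2  (C1 outputs effort q/C1)
#1 stroke→R1  (closing 1-jn rule on J2)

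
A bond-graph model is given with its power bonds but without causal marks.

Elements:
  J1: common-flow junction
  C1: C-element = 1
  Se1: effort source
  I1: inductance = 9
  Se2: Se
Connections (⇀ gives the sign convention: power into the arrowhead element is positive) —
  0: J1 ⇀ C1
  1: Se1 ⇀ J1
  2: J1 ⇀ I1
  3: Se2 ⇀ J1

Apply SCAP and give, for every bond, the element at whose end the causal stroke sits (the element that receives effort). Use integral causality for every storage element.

bond 0 →J1
bond 1 →J1
bond 2 →I1
bond 3 →J1

β1 |J1  (Se1: effort source, stroke at far end)
β3 |J1  (source Se2 imposes e)
β0 |J1  (prefer integral on C1)
β2 |I1  (only one flow-in slot at J1)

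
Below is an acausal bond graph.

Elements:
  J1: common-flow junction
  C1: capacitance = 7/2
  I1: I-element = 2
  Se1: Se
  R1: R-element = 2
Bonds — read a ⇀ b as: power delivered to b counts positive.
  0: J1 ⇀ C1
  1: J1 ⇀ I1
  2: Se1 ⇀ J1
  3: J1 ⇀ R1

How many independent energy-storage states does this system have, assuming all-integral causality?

β2 stroke at J1  (source Se1 imposes e)
β0 stroke at J1  (prefer integral on C1)
β1 stroke at I1  (prefer integral on I1)
β3 stroke at J1  (J1: bond 1 brought flow, rest push out)

2  (C1, I1 all integral)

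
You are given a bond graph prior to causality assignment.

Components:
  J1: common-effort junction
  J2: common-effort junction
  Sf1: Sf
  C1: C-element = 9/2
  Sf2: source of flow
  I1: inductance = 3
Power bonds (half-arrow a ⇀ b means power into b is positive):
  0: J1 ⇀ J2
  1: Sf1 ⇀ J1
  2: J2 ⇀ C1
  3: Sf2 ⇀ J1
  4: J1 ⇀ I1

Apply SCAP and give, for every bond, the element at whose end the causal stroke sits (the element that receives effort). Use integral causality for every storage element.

β1 stroke at Sf1  (Sf1 fixes flow; stroke at Sf1)
β3 stroke at Sf2  (Sf2: flow source, stroke at near end)
β2 stroke at J2  (prefer integral on C1)
β0 stroke at J1  (J2: bond 2 brought effort, rest push out)
β4 stroke at I1  (common-e at J1 fixed by 0)

#0 stroke at J1
#1 stroke at Sf1
#2 stroke at J2
#3 stroke at Sf2
#4 stroke at I1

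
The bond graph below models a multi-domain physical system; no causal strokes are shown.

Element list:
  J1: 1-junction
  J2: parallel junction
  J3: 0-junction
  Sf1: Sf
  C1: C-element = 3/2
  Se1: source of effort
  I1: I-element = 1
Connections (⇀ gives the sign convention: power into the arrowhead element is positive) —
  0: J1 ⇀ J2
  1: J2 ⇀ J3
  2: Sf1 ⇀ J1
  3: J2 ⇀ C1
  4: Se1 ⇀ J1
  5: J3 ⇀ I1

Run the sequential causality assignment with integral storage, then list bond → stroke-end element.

bond 2 |Sf1  (Sf1: flow source, stroke at near end)
bond 4 |J1  (Se1: effort source, stroke at far end)
bond 0 |J1  (J1: bond 2 brought flow, rest push out)
bond 3 |J2  (C1 integral (e out))
bond 1 |J3  (J2 effort already set via bond 3)
bond 5 |I1  (J3 effort already set via bond 1)

β0 stroke at J1
β1 stroke at J3
β2 stroke at Sf1
β3 stroke at J2
β4 stroke at J1
β5 stroke at I1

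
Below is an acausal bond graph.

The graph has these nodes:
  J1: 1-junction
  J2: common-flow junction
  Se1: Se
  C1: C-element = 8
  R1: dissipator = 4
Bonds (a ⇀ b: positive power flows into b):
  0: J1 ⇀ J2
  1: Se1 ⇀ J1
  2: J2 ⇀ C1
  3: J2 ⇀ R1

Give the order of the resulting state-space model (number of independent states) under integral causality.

1  (C1 all integral)

bond 1 stroke at J1  (Se1: effort source, stroke at far end)
bond 0 stroke at J2  (closing 1-jn rule on J1)
bond 2 stroke at J2  (C1 integral (e out))
bond 3 stroke at R1  (only one flow-in slot at J2)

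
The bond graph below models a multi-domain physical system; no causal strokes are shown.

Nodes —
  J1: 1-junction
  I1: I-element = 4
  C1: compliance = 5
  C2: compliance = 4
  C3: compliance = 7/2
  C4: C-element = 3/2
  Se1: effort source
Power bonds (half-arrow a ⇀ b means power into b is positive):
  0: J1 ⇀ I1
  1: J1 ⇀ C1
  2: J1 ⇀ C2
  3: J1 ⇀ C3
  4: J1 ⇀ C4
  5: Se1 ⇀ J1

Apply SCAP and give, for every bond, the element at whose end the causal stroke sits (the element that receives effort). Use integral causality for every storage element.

β5 stroke at J1  (Se1 (Se) sets effort on bond)
β0 stroke at I1  (I1 outputs flow p/I1)
β1 stroke at J1  (J1 flow already set via bond 0)
β2 stroke at J1  (1-jn J1 has f-setter on 0)
β3 stroke at J1  (J1 flow already set via bond 0)
β4 stroke at J1  (J1: bond 0 brought flow, rest push out)

bond 0 |I1
bond 1 |J1
bond 2 |J1
bond 3 |J1
bond 4 |J1
bond 5 |J1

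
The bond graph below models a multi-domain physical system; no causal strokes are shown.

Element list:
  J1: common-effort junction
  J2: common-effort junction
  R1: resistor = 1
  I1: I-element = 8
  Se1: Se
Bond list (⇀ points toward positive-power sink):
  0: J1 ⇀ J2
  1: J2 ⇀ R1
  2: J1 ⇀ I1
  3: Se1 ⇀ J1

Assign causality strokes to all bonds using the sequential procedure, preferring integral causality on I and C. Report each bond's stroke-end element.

b0 stroke at J2
b1 stroke at R1
b2 stroke at I1
b3 stroke at J1

#3 stroke→J1  (Se1 fixes effort; stroke away)
#0 stroke→J2  (J1: bond 3 brought effort, rest push out)
#2 stroke→I1  (J1 effort already set via bond 3)
#1 stroke→R1  (0-jn J2 has e-setter on 0)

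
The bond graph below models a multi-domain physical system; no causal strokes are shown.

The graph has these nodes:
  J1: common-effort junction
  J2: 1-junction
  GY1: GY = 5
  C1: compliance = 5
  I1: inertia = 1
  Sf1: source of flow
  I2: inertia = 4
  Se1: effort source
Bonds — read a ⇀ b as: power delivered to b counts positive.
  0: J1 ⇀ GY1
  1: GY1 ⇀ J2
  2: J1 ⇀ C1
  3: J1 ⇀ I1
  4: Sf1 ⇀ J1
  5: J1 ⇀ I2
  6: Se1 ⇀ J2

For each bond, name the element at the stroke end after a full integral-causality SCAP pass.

β0 stroke at GY1
β1 stroke at GY1
β2 stroke at J1
β3 stroke at I1
β4 stroke at Sf1
β5 stroke at I2
β6 stroke at J2

#4 →Sf1  (source Sf1 imposes f)
#6 →J2  (Se1 fixes effort; stroke away)
#1 →GY1  (J2: last free bond brings flow in)
#0 →GY1  (GY1: gyrator matches bond 1)
#2 →J1  (C1: C, integral causality)
#3 →I1  (J1: bond 2 brought effort, rest push out)
#5 →I2  (J1 effort already set via bond 2)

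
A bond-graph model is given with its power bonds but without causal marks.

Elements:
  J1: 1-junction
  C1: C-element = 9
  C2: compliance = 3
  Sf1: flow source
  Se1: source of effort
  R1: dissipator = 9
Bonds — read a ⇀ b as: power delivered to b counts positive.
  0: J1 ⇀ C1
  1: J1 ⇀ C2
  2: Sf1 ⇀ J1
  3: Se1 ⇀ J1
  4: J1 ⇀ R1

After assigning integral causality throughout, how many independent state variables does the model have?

bond 2 |Sf1  (Sf1: flow source, stroke at near end)
bond 3 |J1  (Se1: effort source, stroke at far end)
bond 0 |J1  (J1: bond 2 brought flow, rest push out)
bond 1 |J1  (1-jn J1 has f-setter on 2)
bond 4 |J1  (common-f at J1 fixed by 2)

2  (C1, C2 all integral)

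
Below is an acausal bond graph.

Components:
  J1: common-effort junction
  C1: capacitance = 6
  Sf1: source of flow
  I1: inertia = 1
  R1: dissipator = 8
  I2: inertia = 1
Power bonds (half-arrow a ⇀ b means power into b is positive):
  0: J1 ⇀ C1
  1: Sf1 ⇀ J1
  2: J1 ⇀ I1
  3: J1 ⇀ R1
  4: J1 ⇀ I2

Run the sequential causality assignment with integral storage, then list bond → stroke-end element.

β1 stroke at Sf1  (source Sf1 imposes f)
β0 stroke at J1  (prefer integral on C1)
β2 stroke at I1  (J1: bond 0 brought effort, rest push out)
β3 stroke at R1  (common-e at J1 fixed by 0)
β4 stroke at I2  (J1 effort already set via bond 0)

β0 →J1
β1 →Sf1
β2 →I1
β3 →R1
β4 →I2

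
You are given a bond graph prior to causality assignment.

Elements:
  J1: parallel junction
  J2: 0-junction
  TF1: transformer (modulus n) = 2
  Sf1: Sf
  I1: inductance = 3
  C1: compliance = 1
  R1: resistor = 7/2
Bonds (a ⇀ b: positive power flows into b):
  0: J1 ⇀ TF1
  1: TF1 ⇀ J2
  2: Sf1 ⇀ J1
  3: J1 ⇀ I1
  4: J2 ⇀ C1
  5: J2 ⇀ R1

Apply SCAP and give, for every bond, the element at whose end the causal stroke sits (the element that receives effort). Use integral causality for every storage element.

b0 |J1
b1 |TF1
b2 |Sf1
b3 |I1
b4 |J2
b5 |R1

bond 2 |Sf1  (source Sf1 imposes f)
bond 3 |I1  (I1 integral (f out))
bond 0 |J1  (only one effort-in slot at J1)
bond 1 |TF1  (TF1: transformer flips bond 0)
bond 4 |J2  (prefer integral on C1)
bond 5 |R1  (0-jn J2 has e-setter on 4)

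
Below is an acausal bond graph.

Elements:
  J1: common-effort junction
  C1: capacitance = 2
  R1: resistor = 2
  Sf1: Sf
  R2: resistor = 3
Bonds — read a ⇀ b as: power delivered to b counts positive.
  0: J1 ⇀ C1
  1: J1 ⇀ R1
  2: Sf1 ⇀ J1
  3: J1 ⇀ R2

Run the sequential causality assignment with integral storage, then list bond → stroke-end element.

bond 2 →Sf1  (source Sf1 imposes f)
bond 0 →J1  (C1 outputs effort q/C1)
bond 1 →R1  (J1: bond 0 brought effort, rest push out)
bond 3 →R2  (0-jn J1 has e-setter on 0)

b0 →J1
b1 →R1
b2 →Sf1
b3 →R2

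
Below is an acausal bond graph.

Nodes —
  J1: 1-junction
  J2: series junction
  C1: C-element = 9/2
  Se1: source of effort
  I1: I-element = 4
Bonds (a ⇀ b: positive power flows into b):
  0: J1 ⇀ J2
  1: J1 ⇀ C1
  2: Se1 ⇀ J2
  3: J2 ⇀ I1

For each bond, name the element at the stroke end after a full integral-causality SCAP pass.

β0 |J2
β1 |J1
β2 |J2
β3 |I1

#2 stroke at J2  (source Se1 imposes e)
#1 stroke at J1  (prefer integral on C1)
#0 stroke at J2  (only one flow-in slot at J1)
#3 stroke at I1  (closing 1-jn rule on J2)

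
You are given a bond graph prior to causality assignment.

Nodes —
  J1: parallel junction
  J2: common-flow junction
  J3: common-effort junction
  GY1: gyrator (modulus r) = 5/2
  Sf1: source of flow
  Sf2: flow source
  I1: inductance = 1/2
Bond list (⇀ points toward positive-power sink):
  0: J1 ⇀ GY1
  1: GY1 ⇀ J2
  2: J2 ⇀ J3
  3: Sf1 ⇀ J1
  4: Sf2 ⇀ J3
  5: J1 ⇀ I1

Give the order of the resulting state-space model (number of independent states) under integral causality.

#3 |Sf1  (source Sf1 imposes f)
#4 |Sf2  (Sf2 fixes flow; stroke at Sf2)
#2 |J3  (J3 needs exactly one e-in)
#1 |J2  (J2 flow already set via bond 2)
#0 |J1  (GY1: gyrator matches bond 1)
#5 |I1  (J1 effort already set via bond 0)

1  (I1 all integral)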